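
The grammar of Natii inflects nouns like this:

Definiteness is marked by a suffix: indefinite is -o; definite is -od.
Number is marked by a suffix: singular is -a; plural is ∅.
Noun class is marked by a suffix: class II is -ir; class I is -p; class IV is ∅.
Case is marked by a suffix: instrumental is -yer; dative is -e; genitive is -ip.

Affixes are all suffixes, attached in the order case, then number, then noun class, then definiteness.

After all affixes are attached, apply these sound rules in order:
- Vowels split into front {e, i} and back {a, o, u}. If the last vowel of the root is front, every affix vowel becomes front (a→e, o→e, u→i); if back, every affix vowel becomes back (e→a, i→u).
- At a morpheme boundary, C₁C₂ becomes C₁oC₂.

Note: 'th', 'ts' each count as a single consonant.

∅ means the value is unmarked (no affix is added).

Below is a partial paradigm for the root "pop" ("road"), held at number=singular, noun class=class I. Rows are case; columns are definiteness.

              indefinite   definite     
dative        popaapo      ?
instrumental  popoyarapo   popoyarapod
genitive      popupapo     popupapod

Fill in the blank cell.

popaapod

Attach case dative -e → pope.
Attach number singular -a → popea.
Attach noun class class I -p → popeap.
Attach definiteness definite -od → popeapod.
Apply vowel harmony: popeapod → popaapod.
Epenthesis: no change.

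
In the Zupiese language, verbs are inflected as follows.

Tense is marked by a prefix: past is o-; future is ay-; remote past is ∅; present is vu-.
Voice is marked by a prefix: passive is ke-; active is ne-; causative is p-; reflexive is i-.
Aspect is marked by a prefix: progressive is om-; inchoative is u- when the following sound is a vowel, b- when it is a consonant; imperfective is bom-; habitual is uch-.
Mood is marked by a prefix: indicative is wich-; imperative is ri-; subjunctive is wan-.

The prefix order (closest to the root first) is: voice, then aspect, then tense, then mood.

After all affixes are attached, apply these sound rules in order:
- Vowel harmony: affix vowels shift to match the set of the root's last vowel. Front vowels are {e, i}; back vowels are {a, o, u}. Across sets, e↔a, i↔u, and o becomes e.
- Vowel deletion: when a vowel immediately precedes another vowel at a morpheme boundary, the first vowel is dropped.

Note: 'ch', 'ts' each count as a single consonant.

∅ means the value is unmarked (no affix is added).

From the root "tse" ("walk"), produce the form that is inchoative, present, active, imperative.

Attach voice active ne- → netse.
Attach aspect inchoative b- (before consonant 'n') → bnetse.
Attach tense present vu- → vubnetse.
Attach mood imperative ri- → rivubnetse.
Apply vowel harmony: rivubnetse → rivibnetse.
Vowel deletion: no change.

rivibnetse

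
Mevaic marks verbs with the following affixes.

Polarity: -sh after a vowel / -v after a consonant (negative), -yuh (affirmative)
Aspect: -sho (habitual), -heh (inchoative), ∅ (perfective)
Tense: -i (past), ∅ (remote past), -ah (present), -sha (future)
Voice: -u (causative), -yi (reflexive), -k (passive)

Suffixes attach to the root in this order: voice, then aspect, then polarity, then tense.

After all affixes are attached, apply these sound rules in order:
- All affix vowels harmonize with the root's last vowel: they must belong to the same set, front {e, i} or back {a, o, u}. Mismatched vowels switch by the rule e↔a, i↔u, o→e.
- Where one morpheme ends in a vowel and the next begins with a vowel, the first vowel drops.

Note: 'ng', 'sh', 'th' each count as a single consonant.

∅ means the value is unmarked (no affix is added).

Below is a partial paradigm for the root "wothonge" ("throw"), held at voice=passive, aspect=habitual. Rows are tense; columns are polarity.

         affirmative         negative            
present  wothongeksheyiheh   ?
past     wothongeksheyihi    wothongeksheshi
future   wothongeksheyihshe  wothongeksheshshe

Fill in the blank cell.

Attach voice passive -k → wothongek.
Attach aspect habitual -sho → wothongeksho.
Attach polarity negative -sh (after vowel 'o') → wothongekshosh.
Attach tense present -ah → wothongekshoshah.
Apply vowel harmony: wothongekshoshah → wothongekshesheh.
Vowel deletion: no change.

wothongekshesheh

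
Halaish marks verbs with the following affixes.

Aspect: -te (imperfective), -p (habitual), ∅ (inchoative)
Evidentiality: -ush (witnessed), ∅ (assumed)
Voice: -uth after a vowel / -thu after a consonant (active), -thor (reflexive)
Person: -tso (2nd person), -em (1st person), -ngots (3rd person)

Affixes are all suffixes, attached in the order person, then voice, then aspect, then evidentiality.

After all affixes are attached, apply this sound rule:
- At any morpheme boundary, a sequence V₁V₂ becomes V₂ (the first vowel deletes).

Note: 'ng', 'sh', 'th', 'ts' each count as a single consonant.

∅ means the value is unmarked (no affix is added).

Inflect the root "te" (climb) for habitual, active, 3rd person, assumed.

tengotsthup

Attach person 3rd person -ngots → tengots.
Attach voice active -thu (after consonant 'ts') → tengotsthu.
Attach aspect habitual -p → tengotsthup.
evidentiality = assumed: zero marking, form stays tengotsthup.
Vowel deletion: no change.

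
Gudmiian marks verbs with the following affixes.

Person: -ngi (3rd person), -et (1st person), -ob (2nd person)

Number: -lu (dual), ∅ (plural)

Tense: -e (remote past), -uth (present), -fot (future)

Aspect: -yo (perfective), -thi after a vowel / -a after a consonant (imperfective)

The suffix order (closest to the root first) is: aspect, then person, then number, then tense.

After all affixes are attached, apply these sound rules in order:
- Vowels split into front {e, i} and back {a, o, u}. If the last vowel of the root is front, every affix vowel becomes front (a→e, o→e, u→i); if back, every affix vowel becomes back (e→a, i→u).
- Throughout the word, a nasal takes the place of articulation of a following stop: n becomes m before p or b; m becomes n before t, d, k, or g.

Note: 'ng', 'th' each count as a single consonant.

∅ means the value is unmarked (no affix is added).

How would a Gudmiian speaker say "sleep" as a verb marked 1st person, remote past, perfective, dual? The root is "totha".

tothayoatlua

Attach aspect perfective -yo → tothayo.
Attach person 1st person -et → tothayoet.
Attach number dual -lu → tothayoetlu.
Attach tense remote past -e → tothayoetlue.
Apply vowel harmony: tothayoetlue → tothayoatlua.
Nasal assimilation: no change.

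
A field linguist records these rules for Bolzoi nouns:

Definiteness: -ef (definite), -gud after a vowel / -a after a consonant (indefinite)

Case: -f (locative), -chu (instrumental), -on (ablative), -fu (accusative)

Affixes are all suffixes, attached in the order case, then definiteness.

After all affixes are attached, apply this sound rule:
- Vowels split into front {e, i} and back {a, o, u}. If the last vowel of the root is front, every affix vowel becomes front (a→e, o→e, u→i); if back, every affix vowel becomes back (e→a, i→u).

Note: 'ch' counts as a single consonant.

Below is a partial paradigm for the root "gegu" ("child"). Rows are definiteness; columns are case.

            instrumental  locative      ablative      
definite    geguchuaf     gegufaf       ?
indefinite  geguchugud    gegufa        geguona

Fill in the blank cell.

Attach case ablative -on → geguon.
Attach definiteness definite -ef → geguonef.
Apply vowel harmony: geguonef → geguonaf.

geguonaf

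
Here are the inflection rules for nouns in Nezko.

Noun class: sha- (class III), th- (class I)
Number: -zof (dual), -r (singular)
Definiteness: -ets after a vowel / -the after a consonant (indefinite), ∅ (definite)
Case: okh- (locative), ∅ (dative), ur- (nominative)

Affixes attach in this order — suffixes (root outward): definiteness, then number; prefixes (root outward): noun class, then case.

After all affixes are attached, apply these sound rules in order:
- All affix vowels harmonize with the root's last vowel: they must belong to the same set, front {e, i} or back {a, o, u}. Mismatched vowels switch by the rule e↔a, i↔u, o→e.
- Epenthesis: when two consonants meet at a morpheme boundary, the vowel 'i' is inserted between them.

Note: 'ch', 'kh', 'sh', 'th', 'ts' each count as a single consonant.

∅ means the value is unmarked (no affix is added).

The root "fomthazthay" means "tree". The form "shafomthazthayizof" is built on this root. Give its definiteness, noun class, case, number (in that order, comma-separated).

Segment: sha-fomthazthay-zof.
definiteness: ∅ → definite.
noun class: sha- → class III.
case: ∅ → dative.
number: -zof → dual.

definite, class III, dative, dual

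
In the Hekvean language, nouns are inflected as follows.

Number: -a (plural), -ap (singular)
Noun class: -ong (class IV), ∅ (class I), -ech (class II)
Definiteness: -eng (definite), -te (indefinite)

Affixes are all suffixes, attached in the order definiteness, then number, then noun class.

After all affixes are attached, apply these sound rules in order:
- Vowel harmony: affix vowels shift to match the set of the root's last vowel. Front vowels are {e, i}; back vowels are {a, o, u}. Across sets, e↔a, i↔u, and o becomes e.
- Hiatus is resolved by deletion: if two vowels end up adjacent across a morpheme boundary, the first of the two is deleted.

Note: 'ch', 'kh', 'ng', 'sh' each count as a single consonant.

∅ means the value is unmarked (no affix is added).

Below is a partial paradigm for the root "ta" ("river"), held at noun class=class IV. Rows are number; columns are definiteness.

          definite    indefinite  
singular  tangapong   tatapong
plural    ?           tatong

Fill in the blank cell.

tangong

Attach definiteness definite -eng → taeng.
Attach number plural -a → taenga.
Attach noun class class IV -ong → taengaong.
Apply vowel harmony: taengaong → taangaong.
Apply vowel deletion: taangaong → tangong.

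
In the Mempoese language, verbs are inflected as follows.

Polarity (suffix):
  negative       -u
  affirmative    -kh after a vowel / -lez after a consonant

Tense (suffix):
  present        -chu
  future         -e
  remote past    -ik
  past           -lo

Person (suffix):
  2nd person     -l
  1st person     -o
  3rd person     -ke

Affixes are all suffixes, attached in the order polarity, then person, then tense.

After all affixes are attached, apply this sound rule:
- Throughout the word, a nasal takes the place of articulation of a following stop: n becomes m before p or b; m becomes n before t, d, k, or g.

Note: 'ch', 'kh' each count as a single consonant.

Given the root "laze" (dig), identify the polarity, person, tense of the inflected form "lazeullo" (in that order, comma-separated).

negative, 2nd person, past

Segment: laze-u-l-lo.
polarity: -u → negative.
person: -l → 2nd person.
tense: -lo → past.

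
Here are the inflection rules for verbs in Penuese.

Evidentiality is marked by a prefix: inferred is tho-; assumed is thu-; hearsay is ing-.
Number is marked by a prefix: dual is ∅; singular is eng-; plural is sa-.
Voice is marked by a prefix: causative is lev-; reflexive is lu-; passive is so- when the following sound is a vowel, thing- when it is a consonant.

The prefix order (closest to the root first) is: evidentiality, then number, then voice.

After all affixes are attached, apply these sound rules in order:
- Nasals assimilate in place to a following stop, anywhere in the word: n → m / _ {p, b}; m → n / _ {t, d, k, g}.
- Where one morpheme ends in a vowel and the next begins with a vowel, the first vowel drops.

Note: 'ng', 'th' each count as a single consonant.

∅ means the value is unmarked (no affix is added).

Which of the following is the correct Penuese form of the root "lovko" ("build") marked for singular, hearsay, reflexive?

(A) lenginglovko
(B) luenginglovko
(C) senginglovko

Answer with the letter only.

Attach evidentiality hearsay ing- → inglovko.
Attach number singular eng- → enginglovko.
Attach voice reflexive lu- → luenginglovko.
Nasal assimilation: no change.
Apply vowel deletion: luenginglovko → lenginglovko.
So the correct form is lenginglovko, option (A).
(C) senginglovko is wrong: it uses passive instead of reflexive for voice.
(B) luenginglovko is wrong: it fails to apply the sound rule(s).

A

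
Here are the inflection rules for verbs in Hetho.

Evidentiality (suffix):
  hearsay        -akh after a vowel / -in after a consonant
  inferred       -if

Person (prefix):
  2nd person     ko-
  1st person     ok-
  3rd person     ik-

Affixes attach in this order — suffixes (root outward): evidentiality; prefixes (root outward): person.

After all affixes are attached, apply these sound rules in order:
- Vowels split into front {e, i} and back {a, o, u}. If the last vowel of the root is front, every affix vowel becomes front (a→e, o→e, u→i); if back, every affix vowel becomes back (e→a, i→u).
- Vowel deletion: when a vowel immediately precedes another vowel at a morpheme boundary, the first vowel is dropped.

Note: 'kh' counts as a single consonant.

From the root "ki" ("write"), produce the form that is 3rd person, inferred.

ikkif

Attach evidentiality inferred -if → kiif.
Attach person 3rd person ik- → ikkiif.
Vowel harmony: no change.
Apply vowel deletion: ikkiif → ikkif.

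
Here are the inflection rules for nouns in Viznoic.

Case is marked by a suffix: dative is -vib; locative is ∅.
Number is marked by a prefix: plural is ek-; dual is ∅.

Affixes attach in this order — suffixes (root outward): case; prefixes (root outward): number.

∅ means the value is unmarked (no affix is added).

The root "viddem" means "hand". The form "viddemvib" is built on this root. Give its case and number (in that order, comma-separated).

Segment: viddem-vib.
case: -vib → dative.
number: ∅ → dual.

dative, dual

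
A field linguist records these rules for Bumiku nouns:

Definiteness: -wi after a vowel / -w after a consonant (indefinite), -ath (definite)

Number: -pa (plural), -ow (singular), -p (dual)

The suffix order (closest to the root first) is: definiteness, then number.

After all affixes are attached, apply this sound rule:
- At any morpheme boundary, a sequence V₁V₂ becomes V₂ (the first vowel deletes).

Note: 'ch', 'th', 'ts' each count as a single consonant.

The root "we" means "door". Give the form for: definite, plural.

Attach definiteness definite -ath → weath.
Attach number plural -pa → weathpa.
Apply vowel deletion: weathpa → wathpa.

wathpa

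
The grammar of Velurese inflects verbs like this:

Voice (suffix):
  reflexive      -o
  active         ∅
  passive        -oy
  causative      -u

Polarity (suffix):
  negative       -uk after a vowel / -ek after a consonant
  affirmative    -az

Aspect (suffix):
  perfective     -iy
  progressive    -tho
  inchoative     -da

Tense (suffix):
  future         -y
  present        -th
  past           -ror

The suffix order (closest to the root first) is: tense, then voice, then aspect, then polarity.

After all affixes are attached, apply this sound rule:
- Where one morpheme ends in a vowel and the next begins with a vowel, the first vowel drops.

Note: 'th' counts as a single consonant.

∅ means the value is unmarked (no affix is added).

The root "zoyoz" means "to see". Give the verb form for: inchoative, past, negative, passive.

Attach tense past -ror → zoyozror.
Attach voice passive -oy → zoyozroroy.
Attach aspect inchoative -da → zoyozroroyda.
Attach polarity negative -uk (after vowel 'a') → zoyozroroydauk.
Apply vowel deletion: zoyozroroydauk → zoyozroroyduk.

zoyozroroyduk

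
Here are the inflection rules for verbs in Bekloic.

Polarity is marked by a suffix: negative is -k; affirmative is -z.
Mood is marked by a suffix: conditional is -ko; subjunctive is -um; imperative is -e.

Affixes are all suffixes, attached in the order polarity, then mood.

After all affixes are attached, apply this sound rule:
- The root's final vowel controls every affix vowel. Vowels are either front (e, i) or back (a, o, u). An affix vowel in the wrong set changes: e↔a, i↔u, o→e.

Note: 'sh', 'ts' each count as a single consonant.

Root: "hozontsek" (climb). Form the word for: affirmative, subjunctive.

hozontsekzim

Attach polarity affirmative -z → hozontsekz.
Attach mood subjunctive -um → hozontsekzum.
Apply vowel harmony: hozontsekzum → hozontsekzim.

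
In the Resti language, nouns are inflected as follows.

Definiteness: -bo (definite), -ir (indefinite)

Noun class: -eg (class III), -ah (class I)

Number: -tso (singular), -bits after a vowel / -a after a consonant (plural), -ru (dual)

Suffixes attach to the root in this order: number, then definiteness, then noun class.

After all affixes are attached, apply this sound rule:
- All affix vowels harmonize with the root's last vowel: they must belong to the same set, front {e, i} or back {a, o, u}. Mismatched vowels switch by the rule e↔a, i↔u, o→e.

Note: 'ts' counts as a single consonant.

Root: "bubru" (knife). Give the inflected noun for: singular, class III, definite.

Attach number singular -tso → bubrutso.
Attach definiteness definite -bo → bubrutsobo.
Attach noun class class III -eg → bubrutsoboeg.
Apply vowel harmony: bubrutsoboeg → bubrutsoboag.

bubrutsoboag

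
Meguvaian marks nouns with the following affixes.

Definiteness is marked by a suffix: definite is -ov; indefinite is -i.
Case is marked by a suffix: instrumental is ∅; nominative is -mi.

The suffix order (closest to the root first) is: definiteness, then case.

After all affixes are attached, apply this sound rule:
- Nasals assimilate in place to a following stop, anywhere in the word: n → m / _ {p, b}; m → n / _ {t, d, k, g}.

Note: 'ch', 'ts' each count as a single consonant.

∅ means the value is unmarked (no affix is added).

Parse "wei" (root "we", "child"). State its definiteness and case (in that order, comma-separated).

Segment: we-i.
definiteness: -i → indefinite.
case: ∅ → instrumental.

indefinite, instrumental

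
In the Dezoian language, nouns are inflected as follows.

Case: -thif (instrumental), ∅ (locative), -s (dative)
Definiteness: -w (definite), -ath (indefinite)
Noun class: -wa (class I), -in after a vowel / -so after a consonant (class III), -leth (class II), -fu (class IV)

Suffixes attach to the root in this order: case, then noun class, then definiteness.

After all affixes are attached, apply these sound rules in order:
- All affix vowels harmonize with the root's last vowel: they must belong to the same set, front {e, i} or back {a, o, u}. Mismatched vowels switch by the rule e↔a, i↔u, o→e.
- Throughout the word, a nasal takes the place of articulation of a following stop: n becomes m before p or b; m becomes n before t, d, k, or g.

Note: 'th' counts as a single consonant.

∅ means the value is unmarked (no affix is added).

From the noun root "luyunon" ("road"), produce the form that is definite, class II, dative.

Attach case dative -s → luyunons.
Attach noun class class II -leth → luyunonsleth.
Attach definiteness definite -w → luyunonslethw.
Apply vowel harmony: luyunonslethw → luyunonslathw.
Nasal assimilation: no change.

luyunonslathw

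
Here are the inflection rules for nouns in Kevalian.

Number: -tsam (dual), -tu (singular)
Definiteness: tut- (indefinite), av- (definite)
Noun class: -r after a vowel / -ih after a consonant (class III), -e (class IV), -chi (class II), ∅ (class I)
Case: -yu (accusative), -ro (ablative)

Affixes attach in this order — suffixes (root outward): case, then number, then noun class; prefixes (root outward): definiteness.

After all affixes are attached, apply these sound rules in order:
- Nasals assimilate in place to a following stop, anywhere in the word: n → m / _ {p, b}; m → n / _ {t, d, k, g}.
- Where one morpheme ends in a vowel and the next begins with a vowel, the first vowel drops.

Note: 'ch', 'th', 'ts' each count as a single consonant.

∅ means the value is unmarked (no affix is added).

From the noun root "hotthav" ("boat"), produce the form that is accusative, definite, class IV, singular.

avhotthavyute

Attach case accusative -yu → hotthavyu.
Attach number singular -tu → hotthavyutu.
Attach noun class class IV -e → hotthavyutue.
Attach definiteness definite av- → avhotthavyutue.
Nasal assimilation: no change.
Apply vowel deletion: avhotthavyutue → avhotthavyute.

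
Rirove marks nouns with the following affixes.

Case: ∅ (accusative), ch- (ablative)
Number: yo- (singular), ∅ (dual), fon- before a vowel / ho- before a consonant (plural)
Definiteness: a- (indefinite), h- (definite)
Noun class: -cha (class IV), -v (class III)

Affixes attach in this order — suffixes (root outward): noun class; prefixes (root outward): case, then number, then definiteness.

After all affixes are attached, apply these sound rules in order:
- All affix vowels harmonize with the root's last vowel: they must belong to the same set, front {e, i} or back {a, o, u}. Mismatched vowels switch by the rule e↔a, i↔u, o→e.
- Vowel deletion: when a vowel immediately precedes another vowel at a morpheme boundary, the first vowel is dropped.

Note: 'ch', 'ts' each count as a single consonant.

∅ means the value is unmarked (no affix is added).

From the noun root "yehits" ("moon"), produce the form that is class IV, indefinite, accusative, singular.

eyeyehitsche

case = accusative: zero marking, form stays yehits.
Attach number singular yo- → yoyehits.
Attach noun class class IV -cha → yoyehitscha.
Attach definiteness indefinite a- → ayoyehitscha.
Apply vowel harmony: ayoyehitscha → eyeyehitsche.
Vowel deletion: no change.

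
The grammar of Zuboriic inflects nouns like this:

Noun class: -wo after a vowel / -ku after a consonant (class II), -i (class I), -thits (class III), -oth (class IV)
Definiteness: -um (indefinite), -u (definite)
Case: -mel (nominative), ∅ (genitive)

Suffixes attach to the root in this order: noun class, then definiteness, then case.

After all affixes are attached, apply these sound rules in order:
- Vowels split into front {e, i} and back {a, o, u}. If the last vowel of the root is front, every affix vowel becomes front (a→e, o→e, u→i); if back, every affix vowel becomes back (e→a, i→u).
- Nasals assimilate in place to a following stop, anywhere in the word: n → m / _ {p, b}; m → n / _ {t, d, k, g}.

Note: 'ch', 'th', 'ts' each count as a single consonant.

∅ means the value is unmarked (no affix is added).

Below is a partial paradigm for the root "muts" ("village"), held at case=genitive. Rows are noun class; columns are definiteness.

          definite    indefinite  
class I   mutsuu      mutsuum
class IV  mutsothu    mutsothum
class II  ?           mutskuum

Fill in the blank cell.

Attach noun class class II -ku (after consonant 'ts') → mutsku.
Attach definiteness definite -u → mutskuu.
case = genitive: zero marking, form stays mutskuu.
Vowel harmony: no change.
Nasal assimilation: no change.

mutskuu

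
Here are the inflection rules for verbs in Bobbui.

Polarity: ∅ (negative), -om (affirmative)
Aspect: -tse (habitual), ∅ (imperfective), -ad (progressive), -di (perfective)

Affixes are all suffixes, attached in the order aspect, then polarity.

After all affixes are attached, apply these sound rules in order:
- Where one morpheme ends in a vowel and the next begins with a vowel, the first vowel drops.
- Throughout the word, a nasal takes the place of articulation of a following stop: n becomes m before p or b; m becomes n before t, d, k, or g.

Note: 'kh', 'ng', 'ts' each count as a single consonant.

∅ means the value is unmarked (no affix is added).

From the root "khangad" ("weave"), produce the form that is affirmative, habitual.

Attach aspect habitual -tse → khangadtse.
Attach polarity affirmative -om → khangadtseom.
Apply vowel deletion: khangadtseom → khangadtsom.
Nasal assimilation: no change.

khangadtsom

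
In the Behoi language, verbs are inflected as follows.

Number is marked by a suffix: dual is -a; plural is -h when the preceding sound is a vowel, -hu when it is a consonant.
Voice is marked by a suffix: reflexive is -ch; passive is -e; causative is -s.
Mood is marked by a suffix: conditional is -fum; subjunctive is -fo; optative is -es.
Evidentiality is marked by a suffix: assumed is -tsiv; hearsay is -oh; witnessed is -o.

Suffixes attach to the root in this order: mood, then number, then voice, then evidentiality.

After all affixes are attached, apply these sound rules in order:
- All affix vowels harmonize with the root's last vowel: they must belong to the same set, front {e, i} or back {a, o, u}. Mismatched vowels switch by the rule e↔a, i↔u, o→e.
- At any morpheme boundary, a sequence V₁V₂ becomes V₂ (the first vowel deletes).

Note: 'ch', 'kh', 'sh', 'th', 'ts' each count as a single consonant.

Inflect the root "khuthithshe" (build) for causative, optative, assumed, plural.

Attach mood optative -es → khuthithshees.
Attach number plural -hu (after consonant 's') → khuthithsheeshu.
Attach voice causative -s → khuthithsheeshus.
Attach evidentiality assumed -tsiv → khuthithsheeshustsiv.
Apply vowel harmony: khuthithsheeshustsiv → khuthithsheeshistsiv.
Apply vowel deletion: khuthithsheeshistsiv → khuthithsheshistsiv.

khuthithsheshistsiv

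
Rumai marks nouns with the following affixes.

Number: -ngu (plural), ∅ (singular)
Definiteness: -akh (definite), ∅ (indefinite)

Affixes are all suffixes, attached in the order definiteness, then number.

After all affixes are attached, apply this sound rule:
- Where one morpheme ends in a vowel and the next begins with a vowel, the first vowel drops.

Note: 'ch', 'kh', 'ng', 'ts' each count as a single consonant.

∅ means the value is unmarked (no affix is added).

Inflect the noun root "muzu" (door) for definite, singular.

Attach definiteness definite -akh → muzuakh.
number = singular: zero marking, form stays muzuakh.
Apply vowel deletion: muzuakh → muzakh.

muzakh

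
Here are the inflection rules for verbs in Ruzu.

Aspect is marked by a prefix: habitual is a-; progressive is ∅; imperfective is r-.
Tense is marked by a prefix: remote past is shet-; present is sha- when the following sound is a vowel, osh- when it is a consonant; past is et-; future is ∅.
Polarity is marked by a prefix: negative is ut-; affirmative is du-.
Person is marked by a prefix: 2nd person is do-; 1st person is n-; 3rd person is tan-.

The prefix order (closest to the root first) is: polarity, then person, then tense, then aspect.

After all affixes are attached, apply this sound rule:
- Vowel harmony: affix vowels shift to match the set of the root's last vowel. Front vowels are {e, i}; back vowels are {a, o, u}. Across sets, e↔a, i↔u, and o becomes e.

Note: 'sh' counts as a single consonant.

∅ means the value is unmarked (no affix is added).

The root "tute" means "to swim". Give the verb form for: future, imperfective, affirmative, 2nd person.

Attach polarity affirmative du- → dutute.
Attach person 2nd person do- → dodutute.
tense = future: zero marking, form stays dodutute.
Attach aspect imperfective r- → rdodutute.
Apply vowel harmony: rdodutute → rdeditute.

rdeditute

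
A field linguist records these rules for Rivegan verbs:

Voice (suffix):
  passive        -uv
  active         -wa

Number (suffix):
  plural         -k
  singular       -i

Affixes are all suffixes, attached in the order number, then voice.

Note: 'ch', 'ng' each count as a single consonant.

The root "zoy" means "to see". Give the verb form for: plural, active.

zoykwa

Attach number plural -k → zoyk.
Attach voice active -wa → zoykwa.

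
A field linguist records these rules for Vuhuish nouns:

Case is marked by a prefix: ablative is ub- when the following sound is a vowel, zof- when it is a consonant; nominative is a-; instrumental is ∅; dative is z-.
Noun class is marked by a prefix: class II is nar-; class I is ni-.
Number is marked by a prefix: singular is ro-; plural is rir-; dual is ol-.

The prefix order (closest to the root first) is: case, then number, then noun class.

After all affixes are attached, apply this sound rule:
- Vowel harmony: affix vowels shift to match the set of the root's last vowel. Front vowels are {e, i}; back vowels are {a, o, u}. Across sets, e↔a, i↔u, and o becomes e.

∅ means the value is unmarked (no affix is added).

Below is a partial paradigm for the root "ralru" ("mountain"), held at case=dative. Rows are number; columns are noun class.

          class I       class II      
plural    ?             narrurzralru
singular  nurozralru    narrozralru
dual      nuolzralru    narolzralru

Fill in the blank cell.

nururzralru

Attach case dative z- → zralru.
Attach number plural rir- → rirzralru.
Attach noun class class I ni- → nirirzralru.
Apply vowel harmony: nirirzralru → nururzralru.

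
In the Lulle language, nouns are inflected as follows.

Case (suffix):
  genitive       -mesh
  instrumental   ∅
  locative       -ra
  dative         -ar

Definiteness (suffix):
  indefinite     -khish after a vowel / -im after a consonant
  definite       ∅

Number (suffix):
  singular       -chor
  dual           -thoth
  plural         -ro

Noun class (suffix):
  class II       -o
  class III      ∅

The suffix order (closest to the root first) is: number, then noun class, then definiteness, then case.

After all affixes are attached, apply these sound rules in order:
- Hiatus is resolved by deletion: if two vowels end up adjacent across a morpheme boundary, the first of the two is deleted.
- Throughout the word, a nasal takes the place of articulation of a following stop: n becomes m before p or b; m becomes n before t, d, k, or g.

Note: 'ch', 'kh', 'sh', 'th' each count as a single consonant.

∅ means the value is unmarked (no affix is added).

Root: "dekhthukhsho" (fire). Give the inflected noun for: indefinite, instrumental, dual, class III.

Attach number dual -thoth → dekhthukhshothoth.
noun class = class III: zero marking, form stays dekhthukhshothoth.
Attach definiteness indefinite -im (after consonant 'th') → dekhthukhshothothim.
case = instrumental: zero marking, form stays dekhthukhshothothim.
Vowel deletion: no change.
Nasal assimilation: no change.

dekhthukhshothothim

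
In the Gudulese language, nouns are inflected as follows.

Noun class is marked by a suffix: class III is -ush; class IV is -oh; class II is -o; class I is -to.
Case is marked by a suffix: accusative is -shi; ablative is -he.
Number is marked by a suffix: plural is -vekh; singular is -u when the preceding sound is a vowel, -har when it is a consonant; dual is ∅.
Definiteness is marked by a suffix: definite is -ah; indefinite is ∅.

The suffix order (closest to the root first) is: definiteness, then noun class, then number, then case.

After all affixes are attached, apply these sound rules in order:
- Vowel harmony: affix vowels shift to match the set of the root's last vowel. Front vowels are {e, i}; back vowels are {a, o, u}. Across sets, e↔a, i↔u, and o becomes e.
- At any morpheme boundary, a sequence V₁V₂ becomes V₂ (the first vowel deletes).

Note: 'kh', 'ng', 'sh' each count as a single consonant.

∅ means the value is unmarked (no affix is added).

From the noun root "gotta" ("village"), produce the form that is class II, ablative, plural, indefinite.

definiteness = indefinite: zero marking, form stays gotta.
Attach noun class class II -o → gottao.
Attach number plural -vekh → gottaovekh.
Attach case ablative -he → gottaovekhhe.
Apply vowel harmony: gottaovekhhe → gottaovakhha.
Apply vowel deletion: gottaovakhha → gottovakhha.

gottovakhha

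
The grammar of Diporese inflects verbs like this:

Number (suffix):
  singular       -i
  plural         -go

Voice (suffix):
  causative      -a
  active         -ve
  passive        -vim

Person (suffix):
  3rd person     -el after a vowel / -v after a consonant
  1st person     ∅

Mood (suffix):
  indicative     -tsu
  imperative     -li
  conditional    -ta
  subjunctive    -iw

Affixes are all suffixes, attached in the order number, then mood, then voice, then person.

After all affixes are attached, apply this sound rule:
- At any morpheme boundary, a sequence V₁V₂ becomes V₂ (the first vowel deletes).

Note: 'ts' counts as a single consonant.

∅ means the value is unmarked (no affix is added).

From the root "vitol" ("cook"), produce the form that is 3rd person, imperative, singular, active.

Attach number singular -i → vitoli.
Attach mood imperative -li → vitolili.
Attach voice active -ve → vitolilive.
Attach person 3rd person -el (after vowel 'e') → vitoliliveel.
Apply vowel deletion: vitoliliveel → vitolilivel.

vitolilivel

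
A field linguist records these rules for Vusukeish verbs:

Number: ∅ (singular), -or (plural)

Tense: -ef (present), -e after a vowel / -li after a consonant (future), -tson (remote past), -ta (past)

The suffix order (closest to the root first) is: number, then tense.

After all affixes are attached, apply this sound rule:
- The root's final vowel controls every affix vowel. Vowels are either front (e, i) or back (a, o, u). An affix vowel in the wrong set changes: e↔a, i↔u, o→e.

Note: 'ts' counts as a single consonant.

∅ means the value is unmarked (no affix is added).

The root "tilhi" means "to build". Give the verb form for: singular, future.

number = singular: zero marking, form stays tilhi.
Attach tense future -e (after vowel 'i') → tilhie.
Vowel harmony: no change.

tilhie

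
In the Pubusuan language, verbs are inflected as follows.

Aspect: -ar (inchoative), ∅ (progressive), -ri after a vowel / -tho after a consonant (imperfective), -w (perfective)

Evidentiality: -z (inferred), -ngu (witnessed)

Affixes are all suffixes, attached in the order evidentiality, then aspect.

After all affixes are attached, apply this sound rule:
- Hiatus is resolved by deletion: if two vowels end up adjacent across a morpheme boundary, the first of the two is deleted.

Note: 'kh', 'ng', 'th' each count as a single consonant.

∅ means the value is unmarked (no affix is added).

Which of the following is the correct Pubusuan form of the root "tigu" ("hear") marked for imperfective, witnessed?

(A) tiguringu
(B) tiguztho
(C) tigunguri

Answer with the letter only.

Attach evidentiality witnessed -ngu → tigungu.
Attach aspect imperfective -ri (after vowel 'u') → tigunguri.
Vowel deletion: no change.
So the correct form is tigunguri, option (C).
(B) tiguztho is wrong: it uses inferred instead of witnessed for evidentiality.
(A) tiguringu is wrong: it has the affixes in the wrong order.

C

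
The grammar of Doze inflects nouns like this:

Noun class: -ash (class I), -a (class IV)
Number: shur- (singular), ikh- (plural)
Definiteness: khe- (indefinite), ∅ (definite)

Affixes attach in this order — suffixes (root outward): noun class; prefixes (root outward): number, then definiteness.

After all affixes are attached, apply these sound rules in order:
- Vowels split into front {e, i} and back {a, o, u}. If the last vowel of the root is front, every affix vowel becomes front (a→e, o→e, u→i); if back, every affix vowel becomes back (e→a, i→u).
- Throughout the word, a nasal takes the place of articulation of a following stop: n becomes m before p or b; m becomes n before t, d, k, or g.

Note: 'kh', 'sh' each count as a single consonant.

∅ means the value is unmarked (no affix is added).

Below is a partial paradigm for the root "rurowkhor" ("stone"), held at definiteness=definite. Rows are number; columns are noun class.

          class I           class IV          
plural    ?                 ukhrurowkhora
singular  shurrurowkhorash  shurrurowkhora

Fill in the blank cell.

Attach noun class class I -ash → rurowkhorash.
Attach number plural ikh- → ikhrurowkhorash.
definiteness = definite: zero marking, form stays ikhrurowkhorash.
Apply vowel harmony: ikhrurowkhorash → ukhrurowkhorash.
Nasal assimilation: no change.

ukhrurowkhorash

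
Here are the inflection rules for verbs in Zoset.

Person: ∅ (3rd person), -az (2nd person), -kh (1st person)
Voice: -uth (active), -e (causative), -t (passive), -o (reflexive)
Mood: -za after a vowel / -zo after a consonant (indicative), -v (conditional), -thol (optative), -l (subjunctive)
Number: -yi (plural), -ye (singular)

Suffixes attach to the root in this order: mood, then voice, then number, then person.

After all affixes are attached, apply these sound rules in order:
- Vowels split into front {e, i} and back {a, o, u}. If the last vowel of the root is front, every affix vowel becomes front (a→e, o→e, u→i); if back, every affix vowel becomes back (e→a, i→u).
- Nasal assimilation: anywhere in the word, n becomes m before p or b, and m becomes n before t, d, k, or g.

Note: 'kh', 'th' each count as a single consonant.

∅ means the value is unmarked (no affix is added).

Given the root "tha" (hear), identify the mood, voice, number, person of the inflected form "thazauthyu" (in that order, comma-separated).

Segment: tha-za-uth-yi.
mood: -za/zo → indicative.
voice: -uth → active.
number: -yi → plural.
person: ∅ → 3rd person.

indicative, active, plural, 3rd person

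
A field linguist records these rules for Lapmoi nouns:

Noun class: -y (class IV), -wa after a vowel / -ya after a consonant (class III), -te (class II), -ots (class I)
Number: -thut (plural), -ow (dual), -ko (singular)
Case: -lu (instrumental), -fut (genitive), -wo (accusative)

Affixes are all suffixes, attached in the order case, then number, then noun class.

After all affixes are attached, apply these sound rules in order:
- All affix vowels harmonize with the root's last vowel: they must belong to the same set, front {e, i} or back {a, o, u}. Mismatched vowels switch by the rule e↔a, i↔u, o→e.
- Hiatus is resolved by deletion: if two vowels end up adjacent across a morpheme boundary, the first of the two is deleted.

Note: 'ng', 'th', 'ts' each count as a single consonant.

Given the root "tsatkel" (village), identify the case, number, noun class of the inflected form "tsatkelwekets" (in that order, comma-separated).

Segment: tsatkel-wo-ko-ots.
case: -wo → accusative.
number: -ko → singular.
noun class: -ots → class I.

accusative, singular, class I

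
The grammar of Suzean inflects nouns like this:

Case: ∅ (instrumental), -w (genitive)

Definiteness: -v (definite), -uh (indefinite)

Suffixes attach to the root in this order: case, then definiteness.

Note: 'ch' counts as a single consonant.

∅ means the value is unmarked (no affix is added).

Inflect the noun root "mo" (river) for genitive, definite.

Attach case genitive -w → mow.
Attach definiteness definite -v → mowv.

mowv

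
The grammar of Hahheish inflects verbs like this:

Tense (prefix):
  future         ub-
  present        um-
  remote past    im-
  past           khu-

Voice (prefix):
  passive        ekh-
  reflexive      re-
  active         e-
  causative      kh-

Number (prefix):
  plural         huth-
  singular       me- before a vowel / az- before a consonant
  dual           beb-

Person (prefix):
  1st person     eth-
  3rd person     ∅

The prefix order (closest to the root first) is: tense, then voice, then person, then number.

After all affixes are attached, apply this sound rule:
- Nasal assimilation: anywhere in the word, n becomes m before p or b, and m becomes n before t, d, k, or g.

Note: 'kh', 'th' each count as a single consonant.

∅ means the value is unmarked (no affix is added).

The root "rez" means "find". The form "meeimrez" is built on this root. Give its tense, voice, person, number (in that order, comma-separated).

Segment: me-e-im-rez.
tense: im- → remote past.
voice: e- → active.
person: ∅ → 3rd person.
number: me/az- → singular.

remote past, active, 3rd person, singular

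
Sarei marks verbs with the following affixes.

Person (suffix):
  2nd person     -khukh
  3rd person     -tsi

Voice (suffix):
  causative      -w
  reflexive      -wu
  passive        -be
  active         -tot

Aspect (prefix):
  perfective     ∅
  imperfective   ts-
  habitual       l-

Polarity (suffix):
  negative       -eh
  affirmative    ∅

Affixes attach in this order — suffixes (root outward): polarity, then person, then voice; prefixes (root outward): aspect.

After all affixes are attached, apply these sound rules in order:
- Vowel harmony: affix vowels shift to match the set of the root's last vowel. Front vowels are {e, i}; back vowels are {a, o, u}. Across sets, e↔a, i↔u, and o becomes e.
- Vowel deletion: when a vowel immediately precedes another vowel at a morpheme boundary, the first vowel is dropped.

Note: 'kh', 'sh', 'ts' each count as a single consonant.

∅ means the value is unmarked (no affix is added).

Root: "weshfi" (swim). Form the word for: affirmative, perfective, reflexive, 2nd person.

aspect = perfective: zero marking, form stays weshfi.
polarity = affirmative: zero marking, form stays weshfi.
Attach person 2nd person -khukh → weshfikhukh.
Attach voice reflexive -wu → weshfikhukhwu.
Apply vowel harmony: weshfikhukhwu → weshfikhikhwi.
Vowel deletion: no change.

weshfikhikhwi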